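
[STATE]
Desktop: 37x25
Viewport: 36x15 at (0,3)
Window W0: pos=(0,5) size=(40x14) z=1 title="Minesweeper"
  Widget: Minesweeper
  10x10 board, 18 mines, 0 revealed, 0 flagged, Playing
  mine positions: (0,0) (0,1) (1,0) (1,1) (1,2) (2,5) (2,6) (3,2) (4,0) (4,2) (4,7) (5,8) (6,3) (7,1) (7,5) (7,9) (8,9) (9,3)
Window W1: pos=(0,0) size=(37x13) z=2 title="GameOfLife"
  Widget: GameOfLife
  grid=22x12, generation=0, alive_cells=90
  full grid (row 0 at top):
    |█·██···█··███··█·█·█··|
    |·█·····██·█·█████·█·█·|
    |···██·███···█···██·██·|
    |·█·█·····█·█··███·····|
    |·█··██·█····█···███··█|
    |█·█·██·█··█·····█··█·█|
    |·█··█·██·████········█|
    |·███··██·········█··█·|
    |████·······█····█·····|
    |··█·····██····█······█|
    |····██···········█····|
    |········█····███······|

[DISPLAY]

┃Gen: 0                             
┃···██·███···█···██·██·             
┃·█·█·····█·█··███·····             
┃·█··██·█····█···███··█             
┃█·█·██·█··█·····█··█·█             
┃·█··█·██·████········█             
┃·███··██·········█··█·             
┃████·······█····█·····             
┃··█·····██····█······█             
┗━━━━━━━━━━━━━━━━━━━━━━━━━━━━━━━━━━━
┃■■■■■■■■■■                         
┃■■■■■■■■■■                         
┃■■■■■■■■■■                         
┃■■■■■■■■■■                         
┃■■■■■■■■■■                         


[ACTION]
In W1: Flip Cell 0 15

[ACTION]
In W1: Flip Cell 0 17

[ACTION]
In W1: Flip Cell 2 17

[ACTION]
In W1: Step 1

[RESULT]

┃Gen: 1                             
┃···██·█···█·█······██·             
┃···█·······███····███·             
┃██···█··█·██······█·█·             
┃█·█····█·██·█···█·█··█             
┃█···█····███·········█             
┃····█████···█·········             
┃█······██·············             
┃··█·█·················             
┗━━━━━━━━━━━━━━━━━━━━━━━━━━━━━━━━━━━
┃■■■■■■■■■■                         
┃■■■■■■■■■■                         
┃■■■■■■■■■■                         
┃■■■■■■■■■■                         
┃■■■■■■■■■■                         


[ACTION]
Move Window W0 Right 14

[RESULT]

┃Gen: 1                             
┃···██·█···█·█······██·             
┃···█·······███····███·             
┃██···█··█·██······█·█·             
┃█·█····█·██·█···█·█··█             
┃█···█····███·········█             
┃····█████···█·········             
┃█······██·············             
┃··█·█·················             
┗━━━━━━━━━━━━━━━━━━━━━━━━━━━━━━━━━━━
■■■■■■■■                            
■■■■■■■■                            
■■■■■■■■                            
■■■■■■■■                            
■■■■■■■■                            


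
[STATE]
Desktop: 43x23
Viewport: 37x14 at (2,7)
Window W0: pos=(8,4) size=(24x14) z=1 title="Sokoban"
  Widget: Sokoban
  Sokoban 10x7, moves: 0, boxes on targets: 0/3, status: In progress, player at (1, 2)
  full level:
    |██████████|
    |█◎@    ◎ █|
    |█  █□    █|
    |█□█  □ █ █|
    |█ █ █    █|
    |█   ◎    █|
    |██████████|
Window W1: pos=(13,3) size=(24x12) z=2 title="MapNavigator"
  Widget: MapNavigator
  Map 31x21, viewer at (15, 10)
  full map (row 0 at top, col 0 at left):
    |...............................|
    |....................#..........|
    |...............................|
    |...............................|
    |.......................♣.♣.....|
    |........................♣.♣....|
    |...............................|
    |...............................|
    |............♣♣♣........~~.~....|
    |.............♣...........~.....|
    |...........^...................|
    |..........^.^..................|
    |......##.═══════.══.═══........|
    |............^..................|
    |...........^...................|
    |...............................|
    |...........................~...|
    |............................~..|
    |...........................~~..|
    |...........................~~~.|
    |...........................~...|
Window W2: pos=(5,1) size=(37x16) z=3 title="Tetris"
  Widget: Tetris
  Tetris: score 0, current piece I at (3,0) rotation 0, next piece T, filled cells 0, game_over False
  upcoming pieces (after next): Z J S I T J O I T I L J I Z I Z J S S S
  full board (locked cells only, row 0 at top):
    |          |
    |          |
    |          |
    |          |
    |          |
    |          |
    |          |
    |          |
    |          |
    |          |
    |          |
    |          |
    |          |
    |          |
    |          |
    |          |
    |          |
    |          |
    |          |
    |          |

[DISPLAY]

   ┃          │                      
   ┃          │                      
   ┃          │                      
   ┃          │Score:                
   ┃          │0                     
   ┃          │                      
   ┃          │                      
   ┃          │                      
   ┃          │                      
   ┗━━━━━━━━━━━━━━━━━━━━━━━━━━━━━━━━━
      ┗━━━━━━━━━━━━━━━━━━━━━━┛       
                                     
                                     
                                     


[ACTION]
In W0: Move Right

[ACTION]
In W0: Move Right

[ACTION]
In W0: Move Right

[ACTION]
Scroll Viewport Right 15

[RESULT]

          │                        ┃ 
          │                        ┃ 
          │                        ┃ 
          │Score:                  ┃ 
          │0                       ┃ 
          │                        ┃ 
          │                        ┃ 
          │                        ┃ 
          │                        ┃ 
━━━━━━━━━━━━━━━━━━━━━━━━━━━━━━━━━━━┛ 
  ┗━━━━━━━━━━━━━━━━━━━━━━┛           
                                     
                                     
                                     


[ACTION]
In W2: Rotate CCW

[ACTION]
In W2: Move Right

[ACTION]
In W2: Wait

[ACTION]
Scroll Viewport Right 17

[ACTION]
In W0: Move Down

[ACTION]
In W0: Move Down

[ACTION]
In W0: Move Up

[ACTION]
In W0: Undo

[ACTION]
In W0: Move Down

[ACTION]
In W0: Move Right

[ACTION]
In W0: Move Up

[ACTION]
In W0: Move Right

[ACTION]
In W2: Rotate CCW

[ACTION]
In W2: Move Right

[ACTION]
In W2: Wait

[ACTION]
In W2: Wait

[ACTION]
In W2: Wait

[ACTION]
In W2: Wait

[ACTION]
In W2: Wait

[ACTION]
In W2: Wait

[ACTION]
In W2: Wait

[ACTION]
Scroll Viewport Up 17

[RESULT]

                                     
━━━━━━━━━━━━━━━━━━━━━━━━━━━━━━━━━━━┓ 
 Tetris                            ┃ 
───────────────────────────────────┨ 
     ████ │Next:                   ┃ 
          │ ▒                      ┃ 
          │▒▒▒                     ┃ 
          │                        ┃ 
          │                        ┃ 
          │                        ┃ 
          │Score:                  ┃ 
          │0                       ┃ 
          │                        ┃ 
          │                        ┃ 


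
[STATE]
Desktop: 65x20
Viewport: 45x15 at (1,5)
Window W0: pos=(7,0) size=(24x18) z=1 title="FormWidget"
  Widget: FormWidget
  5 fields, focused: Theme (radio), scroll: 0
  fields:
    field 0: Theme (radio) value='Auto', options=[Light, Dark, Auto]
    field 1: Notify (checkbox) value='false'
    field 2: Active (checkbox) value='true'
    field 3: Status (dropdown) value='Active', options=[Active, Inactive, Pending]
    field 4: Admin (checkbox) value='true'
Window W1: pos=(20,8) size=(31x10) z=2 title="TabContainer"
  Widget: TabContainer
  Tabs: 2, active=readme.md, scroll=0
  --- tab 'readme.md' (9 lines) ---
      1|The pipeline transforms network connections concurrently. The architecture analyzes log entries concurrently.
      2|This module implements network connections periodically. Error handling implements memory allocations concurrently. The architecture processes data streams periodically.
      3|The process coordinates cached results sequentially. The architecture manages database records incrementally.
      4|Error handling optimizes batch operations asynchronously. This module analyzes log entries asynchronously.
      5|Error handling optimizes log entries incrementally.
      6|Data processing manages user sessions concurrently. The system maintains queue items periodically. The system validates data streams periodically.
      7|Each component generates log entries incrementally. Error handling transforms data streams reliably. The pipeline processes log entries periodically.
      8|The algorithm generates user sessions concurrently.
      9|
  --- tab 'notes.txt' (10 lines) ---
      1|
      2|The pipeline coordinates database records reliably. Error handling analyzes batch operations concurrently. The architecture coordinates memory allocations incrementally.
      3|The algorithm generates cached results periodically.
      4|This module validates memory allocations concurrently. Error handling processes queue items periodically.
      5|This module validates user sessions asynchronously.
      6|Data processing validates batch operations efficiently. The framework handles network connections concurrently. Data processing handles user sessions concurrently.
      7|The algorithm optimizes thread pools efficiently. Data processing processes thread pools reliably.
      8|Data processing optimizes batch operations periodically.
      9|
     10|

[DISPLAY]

      ┃  Active:     [x]     ┃               
      ┃  Status:     [Activ▼]┃               
      ┃  Admin:      [x]     ┃               
      ┃            ┏━━━━━━━━━━━━━━━━━━━━━━━━━
      ┃            ┃ TabContainer            
      ┃            ┠─────────────────────────
      ┃            ┃[readme.md]│ notes.txt   
      ┃            ┃─────────────────────────
      ┃            ┃The pipeline transforms n
      ┃            ┃This module implements ne
      ┃            ┃The process coordinates c
      ┃            ┃Error handling optimizes 
      ┗━━━━━━━━━━━━┗━━━━━━━━━━━━━━━━━━━━━━━━━
                                             
                                             


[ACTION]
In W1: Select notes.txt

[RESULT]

      ┃  Active:     [x]     ┃               
      ┃  Status:     [Activ▼]┃               
      ┃  Admin:      [x]     ┃               
      ┃            ┏━━━━━━━━━━━━━━━━━━━━━━━━━
      ┃            ┃ TabContainer            
      ┃            ┠─────────────────────────
      ┃            ┃ readme.md │[notes.txt]  
      ┃            ┃─────────────────────────
      ┃            ┃                         
      ┃            ┃The pipeline coordinates 
      ┃            ┃The algorithm generates c
      ┃            ┃This module validates mem
      ┗━━━━━━━━━━━━┗━━━━━━━━━━━━━━━━━━━━━━━━━
                                             
                                             


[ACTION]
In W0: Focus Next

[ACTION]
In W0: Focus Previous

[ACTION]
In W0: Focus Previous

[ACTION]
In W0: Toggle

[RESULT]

      ┃  Active:     [x]     ┃               
      ┃  Status:     [Activ▼]┃               
      ┃> Admin:      [ ]     ┃               
      ┃            ┏━━━━━━━━━━━━━━━━━━━━━━━━━
      ┃            ┃ TabContainer            
      ┃            ┠─────────────────────────
      ┃            ┃ readme.md │[notes.txt]  
      ┃            ┃─────────────────────────
      ┃            ┃                         
      ┃            ┃The pipeline coordinates 
      ┃            ┃The algorithm generates c
      ┃            ┃This module validates mem
      ┗━━━━━━━━━━━━┗━━━━━━━━━━━━━━━━━━━━━━━━━
                                             
                                             


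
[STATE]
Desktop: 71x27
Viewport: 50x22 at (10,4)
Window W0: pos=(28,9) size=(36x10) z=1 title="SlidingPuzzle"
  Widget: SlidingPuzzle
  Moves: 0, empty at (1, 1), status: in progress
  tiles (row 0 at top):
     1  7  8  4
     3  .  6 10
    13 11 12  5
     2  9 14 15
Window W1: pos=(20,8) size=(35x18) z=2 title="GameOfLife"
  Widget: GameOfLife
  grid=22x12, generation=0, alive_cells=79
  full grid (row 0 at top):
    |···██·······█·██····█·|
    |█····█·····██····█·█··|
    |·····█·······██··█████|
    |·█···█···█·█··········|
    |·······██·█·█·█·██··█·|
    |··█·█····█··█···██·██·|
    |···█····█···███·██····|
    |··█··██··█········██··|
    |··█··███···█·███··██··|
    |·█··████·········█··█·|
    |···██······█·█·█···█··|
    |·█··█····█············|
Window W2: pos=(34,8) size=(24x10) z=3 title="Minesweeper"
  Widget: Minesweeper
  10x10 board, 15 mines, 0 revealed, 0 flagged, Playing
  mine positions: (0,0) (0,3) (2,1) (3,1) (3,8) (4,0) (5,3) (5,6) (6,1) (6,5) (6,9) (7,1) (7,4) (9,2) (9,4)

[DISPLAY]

                                                  
                                                  
                                                  
                                                  
          ┏━━━━━━━━━━━━━┏━━━━━━━━━━━━━━━━━━━━━━┓  
          ┃ GameOfLife  ┃ Minesweeper          ┃━━
          ┠─────────────┠──────────────────────┨  
          ┃Gen: 0       ┃■■■■■■■■■■            ┃──
          ┃···██·······█┃■■■■■■■■■■            ┃  
          ┃█····█·····██┃■■■■■■■■■■            ┃  
          ┃·····█·······┃■■■■■■■■■■            ┃  
          ┃·█···█···█·█·┃■■■■■■■■■■            ┃  
          ┃·······██·█·█┃■■■■■■■■■■            ┃  
          ┃··█·█····█··█┗━━━━━━━━━━━━━━━━━━━━━━┛  
          ┃···█····█···███·██····           ┃━━━━━
          ┃··█··██··█········██··           ┃     
          ┃··█··███···█·███··██··           ┃     
          ┃·█··████·········█··█·           ┃     
          ┃···██······█·█·█···█··           ┃     
          ┃·█··█····█············           ┃     
          ┃                                 ┃     
          ┗━━━━━━━━━━━━━━━━━━━━━━━━━━━━━━━━━┛     


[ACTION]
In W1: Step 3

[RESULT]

                                                  
                                                  
                                                  
                                                  
          ┏━━━━━━━━━━━━━┏━━━━━━━━━━━━━━━━━━━━━━┓  
          ┃ GameOfLife  ┃ Minesweeper          ┃━━
          ┠─────────────┠──────────────────────┨  
          ┃Gen: 3       ┃■■■■■■■■■■            ┃──
          ┃·············┃■■■■■■■■■■            ┃  
          ┃·····███····█┃■■■■■■■■■■            ┃  
          ┃······█······┃■■■■■■■■■■            ┃  
          ┃·····██······┃■■■■■■■■■■            ┃  
          ┃·······█·····┃■■■■■■■■■■            ┃  
          ┃·······██····┗━━━━━━━━━━━━━━━━━━━━━━┛  
          ┃····██···█··█···██·███           ┃━━━━━
          ┃·····█···█··█····█···█           ┃     
          ┃·················█·██·           ┃     
          ┃·······██·····███·····           ┃     
          ┃··█·█··········█······           ┃     
          ┃··█·█·················           ┃     
          ┃                                 ┃     
          ┗━━━━━━━━━━━━━━━━━━━━━━━━━━━━━━━━━┛     


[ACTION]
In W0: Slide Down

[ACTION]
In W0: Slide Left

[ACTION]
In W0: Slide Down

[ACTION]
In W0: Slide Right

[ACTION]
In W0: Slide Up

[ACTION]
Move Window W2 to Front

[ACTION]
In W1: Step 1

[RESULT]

                                                  
                                                  
                                                  
                                                  
          ┏━━━━━━━━━━━━━┏━━━━━━━━━━━━━━━━━━━━━━┓  
          ┃ GameOfLife  ┃ Minesweeper          ┃━━
          ┠─────────────┠──────────────────────┨  
          ┃Gen: 4       ┃■■■■■■■■■■            ┃──
          ┃······█······┃■■■■■■■■■■            ┃  
          ┃·····███·····┃■■■■■■■■■■            ┃  
          ┃·············┃■■■■■■■■■■            ┃  
          ┃·····███·····┃■■■■■■■■■■            ┃  
          ┃·······██····┃■■■■■■■■■■            ┃  
          ┃······███····┗━━━━━━━━━━━━━━━━━━━━━━┛  
          ┃····███··█··█·█····█··           ┃━━━━━
          ┃····██···········█···█           ┃     
          ┃········█······█·██·█·           ┃     
          ┃··············███·····           ┃     
          ┃··············███·····           ┃     
          ┃······················           ┃     
          ┃                                 ┃     
          ┗━━━━━━━━━━━━━━━━━━━━━━━━━━━━━━━━━┛     


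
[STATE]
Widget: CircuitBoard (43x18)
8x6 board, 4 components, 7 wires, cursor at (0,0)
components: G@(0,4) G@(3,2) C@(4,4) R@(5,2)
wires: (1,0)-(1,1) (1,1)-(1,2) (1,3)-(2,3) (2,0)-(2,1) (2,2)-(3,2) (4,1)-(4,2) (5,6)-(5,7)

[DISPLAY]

   0 1 2 3 4 5 6 7                         
0  [.]              G                      
                                           
1   · ─ · ─ ·   ·                          
                │                          
2   · ─ ·   ·   ·                          
            │                              
3           G                              
                                           
4       · ─ ·       C                      
                                           
5           R               · ─ ·          
Cursor: (0,0)                              
                                           
                                           
                                           
                                           
                                           


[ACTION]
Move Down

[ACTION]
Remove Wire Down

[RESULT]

   0 1 2 3 4 5 6 7                         
0                   G                      
                                           
1  [.]─ · ─ ·   ·                          
                │                          
2   · ─ ·   ·   ·                          
            │                              
3           G                              
                                           
4       · ─ ·       C                      
                                           
5           R               · ─ ·          
Cursor: (1,0)                              
                                           
                                           
                                           
                                           
                                           


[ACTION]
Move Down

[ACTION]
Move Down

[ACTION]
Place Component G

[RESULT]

   0 1 2 3 4 5 6 7                         
0                   G                      
                                           
1   · ─ · ─ ·   ·                          
                │                          
2   · ─ ·   ·   ·                          
            │                              
3  [G]      G                              
                                           
4       · ─ ·       C                      
                                           
5           R               · ─ ·          
Cursor: (3,0)                              
                                           
                                           
                                           
                                           
                                           


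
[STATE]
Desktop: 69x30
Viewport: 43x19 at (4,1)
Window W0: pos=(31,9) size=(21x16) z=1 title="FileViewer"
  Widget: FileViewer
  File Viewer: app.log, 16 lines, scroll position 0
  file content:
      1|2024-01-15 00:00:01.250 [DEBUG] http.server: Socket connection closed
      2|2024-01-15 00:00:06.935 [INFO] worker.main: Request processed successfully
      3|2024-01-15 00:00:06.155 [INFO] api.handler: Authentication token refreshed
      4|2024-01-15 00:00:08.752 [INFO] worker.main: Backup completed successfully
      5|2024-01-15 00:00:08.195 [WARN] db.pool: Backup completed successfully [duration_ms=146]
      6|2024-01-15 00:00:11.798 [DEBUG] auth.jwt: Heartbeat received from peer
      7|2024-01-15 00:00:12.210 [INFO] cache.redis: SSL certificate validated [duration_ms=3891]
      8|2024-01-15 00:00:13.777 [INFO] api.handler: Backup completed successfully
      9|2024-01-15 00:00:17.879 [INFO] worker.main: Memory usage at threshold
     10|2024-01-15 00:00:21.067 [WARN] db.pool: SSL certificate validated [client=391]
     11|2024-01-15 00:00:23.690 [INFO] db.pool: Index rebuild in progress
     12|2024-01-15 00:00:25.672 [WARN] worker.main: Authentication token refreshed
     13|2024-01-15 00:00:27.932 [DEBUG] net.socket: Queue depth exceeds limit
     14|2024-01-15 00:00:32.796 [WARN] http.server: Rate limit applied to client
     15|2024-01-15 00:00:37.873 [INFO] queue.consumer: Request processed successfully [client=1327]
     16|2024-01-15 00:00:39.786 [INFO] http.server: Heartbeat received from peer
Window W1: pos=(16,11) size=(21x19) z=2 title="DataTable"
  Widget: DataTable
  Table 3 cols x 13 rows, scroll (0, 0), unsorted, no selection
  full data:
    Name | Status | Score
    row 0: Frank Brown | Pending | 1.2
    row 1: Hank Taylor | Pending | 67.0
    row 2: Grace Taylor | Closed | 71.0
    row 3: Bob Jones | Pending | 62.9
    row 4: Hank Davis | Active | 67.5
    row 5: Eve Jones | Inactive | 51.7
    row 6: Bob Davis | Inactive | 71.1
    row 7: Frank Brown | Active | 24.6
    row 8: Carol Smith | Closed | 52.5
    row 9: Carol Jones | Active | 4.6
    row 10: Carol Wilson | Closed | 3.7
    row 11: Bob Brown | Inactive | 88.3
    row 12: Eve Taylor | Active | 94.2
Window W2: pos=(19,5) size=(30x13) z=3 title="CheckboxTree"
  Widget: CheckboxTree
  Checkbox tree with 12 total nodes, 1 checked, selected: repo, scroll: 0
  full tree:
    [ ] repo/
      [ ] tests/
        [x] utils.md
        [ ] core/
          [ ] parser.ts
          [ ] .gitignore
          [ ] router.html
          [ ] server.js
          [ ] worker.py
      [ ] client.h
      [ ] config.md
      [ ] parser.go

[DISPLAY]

                                           
                                           
                                           
                                           
               ┏━━━━━━━━━━━━━━━━━━━━━━━━━━━
               ┃ CheckboxTree              
               ┠───────────────────────────
               ┃>[-] repo/                 
               ┃   [-] tests/              
               ┃     [x] utils.md          
            ┏━━┃     [ ] core/             
            ┃ D┃       [ ] parser.ts       
            ┠──┃       [ ] .gitignore      
            ┃Na┃       [ ] router.html     
            ┃──┃       [ ] server.js       
            ┃Fr┃       [ ] worker.py       
            ┃Ha┗━━━━━━━━━━━━━━━━━━━━━━━━━━━
            ┃Grace Taylor│Closed┃01-15 00:0
            ┃Bob Jones   │Pendin┃01-15 00:0


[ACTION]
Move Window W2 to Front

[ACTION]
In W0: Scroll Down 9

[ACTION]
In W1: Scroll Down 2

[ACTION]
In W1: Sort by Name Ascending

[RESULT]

                                           
                                           
                                           
                                           
               ┏━━━━━━━━━━━━━━━━━━━━━━━━━━━
               ┃ CheckboxTree              
               ┠───────────────────────────
               ┃>[-] repo/                 
               ┃   [-] tests/              
               ┃     [x] utils.md          
            ┏━━┃     [ ] core/             
            ┃ D┃       [ ] parser.ts       
            ┠──┃       [ ] .gitignore      
            ┃Na┃       [ ] router.html     
            ┃──┃       [ ] server.js       
            ┃Bo┃       [ ] worker.py       
            ┃Bo┗━━━━━━━━━━━━━━━━━━━━━━━━━━━
            ┃Bob Jones   │Pendin┃01-15 00:0
            ┃Carol Jones │Active┃01-15 00:0


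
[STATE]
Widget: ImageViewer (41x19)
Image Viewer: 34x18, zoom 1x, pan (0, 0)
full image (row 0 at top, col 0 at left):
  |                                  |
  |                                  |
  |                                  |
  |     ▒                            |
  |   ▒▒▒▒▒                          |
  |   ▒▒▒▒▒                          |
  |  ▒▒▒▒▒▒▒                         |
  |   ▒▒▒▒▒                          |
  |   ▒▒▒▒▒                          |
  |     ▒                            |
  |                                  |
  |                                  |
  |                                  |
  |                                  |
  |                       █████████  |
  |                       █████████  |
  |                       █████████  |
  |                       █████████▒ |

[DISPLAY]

                                         
                                         
                                         
     ▒                                   
   ▒▒▒▒▒                                 
   ▒▒▒▒▒                                 
  ▒▒▒▒▒▒▒                                
   ▒▒▒▒▒                                 
   ▒▒▒▒▒                                 
     ▒                                   
                                         
                                         
                                         
                                         
                       █████████         
                       █████████         
                       █████████         
                       █████████▒        
                                         


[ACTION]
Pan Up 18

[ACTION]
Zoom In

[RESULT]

                                         
                                         
                                         
                                         
                                         
                                         
          ▒▒                             
          ▒▒                             
      ▒▒▒▒▒▒▒▒▒▒                         
      ▒▒▒▒▒▒▒▒▒▒                         
      ▒▒▒▒▒▒▒▒▒▒                         
      ▒▒▒▒▒▒▒▒▒▒                         
    ▒▒▒▒▒▒▒▒▒▒▒▒▒▒                       
    ▒▒▒▒▒▒▒▒▒▒▒▒▒▒                       
      ▒▒▒▒▒▒▒▒▒▒                         
      ▒▒▒▒▒▒▒▒▒▒                         
      ▒▒▒▒▒▒▒▒▒▒                         
      ▒▒▒▒▒▒▒▒▒▒                         
          ▒▒                             


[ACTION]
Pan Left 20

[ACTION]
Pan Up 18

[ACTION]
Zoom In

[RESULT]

                                         
                                         
                                         
                                         
                                         
                                         
                                         
                                         
                                         
               ▒▒▒                       
               ▒▒▒                       
               ▒▒▒                       
         ▒▒▒▒▒▒▒▒▒▒▒▒▒▒▒                 
         ▒▒▒▒▒▒▒▒▒▒▒▒▒▒▒                 
         ▒▒▒▒▒▒▒▒▒▒▒▒▒▒▒                 
         ▒▒▒▒▒▒▒▒▒▒▒▒▒▒▒                 
         ▒▒▒▒▒▒▒▒▒▒▒▒▒▒▒                 
         ▒▒▒▒▒▒▒▒▒▒▒▒▒▒▒                 
      ▒▒▒▒▒▒▒▒▒▒▒▒▒▒▒▒▒▒▒▒▒              


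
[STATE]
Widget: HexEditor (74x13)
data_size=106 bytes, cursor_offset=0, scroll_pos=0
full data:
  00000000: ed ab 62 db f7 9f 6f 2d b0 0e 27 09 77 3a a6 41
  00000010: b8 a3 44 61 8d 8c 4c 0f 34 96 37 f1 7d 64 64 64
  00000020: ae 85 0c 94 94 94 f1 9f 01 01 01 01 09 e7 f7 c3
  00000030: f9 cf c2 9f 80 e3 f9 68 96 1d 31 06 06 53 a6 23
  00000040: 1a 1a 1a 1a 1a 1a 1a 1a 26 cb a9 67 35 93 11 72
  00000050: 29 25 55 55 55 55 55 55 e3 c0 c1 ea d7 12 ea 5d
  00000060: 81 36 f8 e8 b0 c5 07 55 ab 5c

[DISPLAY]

00000000  ED ab 62 db f7 9f 6f 2d  b0 0e 27 09 77 3a a6 41  |..b...o-..'.w
00000010  b8 a3 44 61 8d 8c 4c 0f  34 96 37 f1 7d 64 64 64  |..Da..L.4.7.}
00000020  ae 85 0c 94 94 94 f1 9f  01 01 01 01 09 e7 f7 c3  |.............
00000030  f9 cf c2 9f 80 e3 f9 68  96 1d 31 06 06 53 a6 23  |.......h..1..
00000040  1a 1a 1a 1a 1a 1a 1a 1a  26 cb a9 67 35 93 11 72  |........&..g5
00000050  29 25 55 55 55 55 55 55  e3 c0 c1 ea d7 12 ea 5d  |)%UUUUUU.....
00000060  81 36 f8 e8 b0 c5 07 55  ab 5c                    |.6.....U.\   
                                                                          
                                                                          
                                                                          
                                                                          
                                                                          
                                                                          


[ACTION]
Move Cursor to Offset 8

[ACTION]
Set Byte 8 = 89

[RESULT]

00000000  ed ab 62 db f7 9f 6f 2d  89 0e 27 09 77 3a a6 41  |..b...o-..'.w
00000010  b8 a3 44 61 8d 8c 4c 0f  34 96 37 f1 7d 64 64 64  |..Da..L.4.7.}
00000020  ae 85 0c 94 94 94 f1 9f  01 01 01 01 09 e7 f7 c3  |.............
00000030  f9 cf c2 9f 80 e3 f9 68  96 1d 31 06 06 53 a6 23  |.......h..1..
00000040  1a 1a 1a 1a 1a 1a 1a 1a  26 cb a9 67 35 93 11 72  |........&..g5
00000050  29 25 55 55 55 55 55 55  e3 c0 c1 ea d7 12 ea 5d  |)%UUUUUU.....
00000060  81 36 f8 e8 b0 c5 07 55  ab 5c                    |.6.....U.\   
                                                                          
                                                                          
                                                                          
                                                                          
                                                                          
                                                                          


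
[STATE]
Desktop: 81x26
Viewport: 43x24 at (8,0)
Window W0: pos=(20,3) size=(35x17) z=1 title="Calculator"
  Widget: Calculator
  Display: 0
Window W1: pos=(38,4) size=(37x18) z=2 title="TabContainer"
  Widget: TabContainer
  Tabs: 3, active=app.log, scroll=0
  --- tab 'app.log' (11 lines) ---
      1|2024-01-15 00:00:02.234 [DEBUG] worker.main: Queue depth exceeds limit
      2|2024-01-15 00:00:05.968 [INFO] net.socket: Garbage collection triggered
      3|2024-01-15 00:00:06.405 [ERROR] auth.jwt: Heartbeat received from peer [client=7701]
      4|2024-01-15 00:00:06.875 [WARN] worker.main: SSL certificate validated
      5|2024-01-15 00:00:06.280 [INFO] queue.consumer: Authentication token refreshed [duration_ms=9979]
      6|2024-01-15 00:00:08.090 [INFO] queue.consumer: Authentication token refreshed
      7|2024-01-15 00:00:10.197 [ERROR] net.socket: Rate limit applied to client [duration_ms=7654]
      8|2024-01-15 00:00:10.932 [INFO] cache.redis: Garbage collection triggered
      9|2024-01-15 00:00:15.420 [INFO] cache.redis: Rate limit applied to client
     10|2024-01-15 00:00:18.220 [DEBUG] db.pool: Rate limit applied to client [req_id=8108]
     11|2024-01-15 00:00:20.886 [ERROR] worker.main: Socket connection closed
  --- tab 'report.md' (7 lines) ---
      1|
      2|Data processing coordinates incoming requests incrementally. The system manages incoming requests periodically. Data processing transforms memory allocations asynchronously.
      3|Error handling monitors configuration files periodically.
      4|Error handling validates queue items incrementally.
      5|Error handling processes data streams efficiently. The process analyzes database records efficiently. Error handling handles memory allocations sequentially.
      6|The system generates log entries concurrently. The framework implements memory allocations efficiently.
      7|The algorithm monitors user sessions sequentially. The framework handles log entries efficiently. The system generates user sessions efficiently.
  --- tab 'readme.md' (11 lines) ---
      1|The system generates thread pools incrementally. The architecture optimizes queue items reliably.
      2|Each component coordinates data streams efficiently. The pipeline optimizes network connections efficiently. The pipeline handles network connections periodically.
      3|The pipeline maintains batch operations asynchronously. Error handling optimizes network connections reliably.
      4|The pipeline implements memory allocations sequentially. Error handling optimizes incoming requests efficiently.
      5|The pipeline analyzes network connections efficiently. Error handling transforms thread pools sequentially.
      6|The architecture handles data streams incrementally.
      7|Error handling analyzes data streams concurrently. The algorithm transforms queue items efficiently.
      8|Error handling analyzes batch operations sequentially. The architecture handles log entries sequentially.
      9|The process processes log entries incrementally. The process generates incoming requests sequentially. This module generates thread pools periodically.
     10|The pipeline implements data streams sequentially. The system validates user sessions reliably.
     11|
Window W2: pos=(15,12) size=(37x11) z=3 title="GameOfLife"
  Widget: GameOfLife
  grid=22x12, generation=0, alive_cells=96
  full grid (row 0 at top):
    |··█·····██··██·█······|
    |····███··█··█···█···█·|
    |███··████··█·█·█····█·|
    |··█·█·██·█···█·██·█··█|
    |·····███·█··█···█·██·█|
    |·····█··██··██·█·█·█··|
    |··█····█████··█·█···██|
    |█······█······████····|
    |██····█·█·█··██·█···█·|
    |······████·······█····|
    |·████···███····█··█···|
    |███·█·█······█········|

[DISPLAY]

                                           
                                           
                                           
            ┏━━━━━━━━━━━━━━━━━━━━━━━━━━━━━━
            ┃ Calculator      ┏━━━━━━━━━━━━
            ┠─────────────────┃ TabContaine
            ┃                 ┠────────────
            ┃┌───┬───┬───┬───┐┃[app.log]│ r
            ┃│ 7 │ 8 │ 9 │ ÷ │┃────────────
            ┃├───┼───┼───┼───┤┃2024-01-15 0
            ┃│ 4 │ 5 │ 6 │ × │┃2024-01-15 0
            ┃├───┼───┼───┼───┤┃2024-01-15 0
       ┏━━━━━━━━━━━━━━━━━━━━━━━━━━━━━━━━━━━
       ┃ GameOfLife                        
       ┠───────────────────────────────────
       ┃Gen: 0                             
       ┃··█·█·██·█···█·██·█··█             
       ┃·····███·█··█···█·██·█             
       ┃·····█··██··██·█·█·█··             
       ┃··█····█████··█·█···██             
       ┃█······█······████····             
       ┃██····█·█·█··██·█···█·             
       ┗━━━━━━━━━━━━━━━━━━━━━━━━━━━━━━━━━━━
                                           


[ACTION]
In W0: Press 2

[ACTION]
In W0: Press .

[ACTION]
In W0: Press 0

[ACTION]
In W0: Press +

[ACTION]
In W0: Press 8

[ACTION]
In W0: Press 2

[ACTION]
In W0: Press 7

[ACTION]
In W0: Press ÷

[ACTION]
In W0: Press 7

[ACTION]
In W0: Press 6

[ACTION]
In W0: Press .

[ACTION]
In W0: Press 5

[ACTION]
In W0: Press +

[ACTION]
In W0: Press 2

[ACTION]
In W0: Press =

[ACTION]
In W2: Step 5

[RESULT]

                                           
                                           
                                           
            ┏━━━━━━━━━━━━━━━━━━━━━━━━━━━━━━
            ┃ Calculator      ┏━━━━━━━━━━━━
            ┠─────────────────┃ TabContaine
            ┃                 ┠────────────
            ┃┌───┬───┬───┬───┐┃[app.log]│ r
            ┃│ 7 │ 8 │ 9 │ ÷ │┃────────────
            ┃├───┼───┼───┼───┤┃2024-01-15 0
            ┃│ 4 │ 5 │ 6 │ × │┃2024-01-15 0
            ┃├───┼───┼───┼───┤┃2024-01-15 0
       ┏━━━━━━━━━━━━━━━━━━━━━━━━━━━━━━━━━━━
       ┃ GameOfLife                        
       ┠───────────────────────────────────
       ┃Gen: 5                             
       ┃·█·····██···███···██·█             
       ┃··███·█·······█···█··█             
       ┃····████·········█···█             
       ┃····███··········█···█             
       ┃············██·█·····█             
       ┃·██·········████····█·             
       ┗━━━━━━━━━━━━━━━━━━━━━━━━━━━━━━━━━━━
                                           
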